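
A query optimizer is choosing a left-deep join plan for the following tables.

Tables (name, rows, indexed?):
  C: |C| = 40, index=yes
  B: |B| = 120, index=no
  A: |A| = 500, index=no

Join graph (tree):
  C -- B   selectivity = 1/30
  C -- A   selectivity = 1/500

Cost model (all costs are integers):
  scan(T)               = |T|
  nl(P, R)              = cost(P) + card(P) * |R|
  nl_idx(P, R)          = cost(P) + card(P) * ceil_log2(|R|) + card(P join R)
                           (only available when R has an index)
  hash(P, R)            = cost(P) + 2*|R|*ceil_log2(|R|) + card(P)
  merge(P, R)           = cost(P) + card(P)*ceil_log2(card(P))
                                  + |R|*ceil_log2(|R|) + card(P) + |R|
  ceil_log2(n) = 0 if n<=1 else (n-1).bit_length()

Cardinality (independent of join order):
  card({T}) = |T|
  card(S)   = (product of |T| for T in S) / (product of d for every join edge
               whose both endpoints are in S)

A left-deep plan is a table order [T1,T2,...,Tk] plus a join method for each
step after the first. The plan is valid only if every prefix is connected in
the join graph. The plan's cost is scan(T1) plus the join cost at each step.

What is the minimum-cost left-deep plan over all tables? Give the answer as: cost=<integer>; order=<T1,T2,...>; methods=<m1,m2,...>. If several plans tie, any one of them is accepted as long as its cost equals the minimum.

Selinger DP (subsets sized 1..n):
  {C}: scan cost=40, card=40
  {B}: scan cost=120, card=120
  {A}: scan cost=500, card=500
  {BC}: card=160; try (C,hash)→720, (C,nl_idx)→1000, (B,merge)→1280, (C,merge)→1360, (B,hash)→1760, (B,nl)→4840 …(+1); best=720 via (C,hash)
  {AC}: card=40; try (C,hash)→1480, (C,nl_idx)→3540, (A,merge)→5320, (C,merge)→5780, (A,hash)→9080, (A,nl)→20040 …(+1); best=1480 via (C,hash)
  {ABC}: card=160; try (B,merge)→2720, (B,hash)→3200, (B,nl)→6280, (A,merge)→7160, (A,hash)→9880, (A,nl)→80720; best=2720 via (B,merge)

cost=2720; order=A,C,B; methods=hash,merge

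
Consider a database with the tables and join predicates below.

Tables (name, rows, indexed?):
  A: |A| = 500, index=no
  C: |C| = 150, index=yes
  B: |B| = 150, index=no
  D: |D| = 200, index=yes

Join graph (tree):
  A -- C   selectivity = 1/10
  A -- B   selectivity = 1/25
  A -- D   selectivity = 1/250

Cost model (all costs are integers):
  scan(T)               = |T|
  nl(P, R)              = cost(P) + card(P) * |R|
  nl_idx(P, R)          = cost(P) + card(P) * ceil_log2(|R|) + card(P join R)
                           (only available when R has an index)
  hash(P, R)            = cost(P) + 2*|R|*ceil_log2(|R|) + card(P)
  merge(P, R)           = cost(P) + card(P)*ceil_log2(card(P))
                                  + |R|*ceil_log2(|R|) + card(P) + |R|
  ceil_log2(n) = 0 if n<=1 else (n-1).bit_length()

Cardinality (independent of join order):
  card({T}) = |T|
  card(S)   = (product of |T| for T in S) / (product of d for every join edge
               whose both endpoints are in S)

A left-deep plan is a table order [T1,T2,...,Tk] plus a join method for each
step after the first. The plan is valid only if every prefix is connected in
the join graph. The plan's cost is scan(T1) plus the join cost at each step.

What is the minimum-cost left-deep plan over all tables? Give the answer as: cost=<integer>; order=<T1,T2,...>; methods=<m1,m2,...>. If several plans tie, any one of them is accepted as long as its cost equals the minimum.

cost=11800; order=A,D,B,C; methods=hash,hash,hash

Selinger DP (subsets sized 1..n):
  {A}: scan cost=500, card=500
  {C}: scan cost=150, card=150
  {B}: scan cost=150, card=150
  {D}: scan cost=200, card=200
  {AC}: card=7500; try (C,hash)→3400, (A,merge)→6500, (C,merge)→6850, (A,hash)→9300, (C,nl_idx)→12000, (A,nl)→75150 …(+1); best=3400 via (C,hash)
  {AB}: card=3000; try (B,hash)→3400, (A,merge)→6500, (B,merge)→6850, (A,hash)→9300, (A,nl)→75150, (B,nl)→75500; best=3400 via (B,hash)
  {AD}: card=400; try (D,hash)→4200, (D,nl_idx)→4900, (A,merge)→7000, (D,merge)→7300, (A,hash)→9400, (A,nl)→100200 …(+1); best=4200 via (D,hash)
  {ABC}: card=45000; try (C,hash)→8800, (B,hash)→13300, (C,merge)→43750, (C,nl_idx)→72400, (B,merge)→109750, (C,nl)→453400 …(+1); best=8800 via (C,hash)
  {ACD}: card=6000; try (C,hash)→7000, (C,merge)→9550, (C,nl_idx)→13400, (D,hash)→14100, (C,nl)→64200, (D,nl_idx)→69400 …(+2); best=7000 via (C,hash)
  {ABD}: card=2400; try (B,hash)→7000, (B,merge)→9550, (D,hash)→9600, (D,nl_idx)→29800, (D,merge)→44200, (B,nl)→64200 …(+1); best=7000 via (B,hash)
  {ABCD}: card=36000; try (C,hash)→11800, (B,hash)→15400, (C,merge)→39550, (D,hash)→57000, (C,nl_idx)→62200, (B,merge)→92350 …(+5); best=11800 via (C,hash)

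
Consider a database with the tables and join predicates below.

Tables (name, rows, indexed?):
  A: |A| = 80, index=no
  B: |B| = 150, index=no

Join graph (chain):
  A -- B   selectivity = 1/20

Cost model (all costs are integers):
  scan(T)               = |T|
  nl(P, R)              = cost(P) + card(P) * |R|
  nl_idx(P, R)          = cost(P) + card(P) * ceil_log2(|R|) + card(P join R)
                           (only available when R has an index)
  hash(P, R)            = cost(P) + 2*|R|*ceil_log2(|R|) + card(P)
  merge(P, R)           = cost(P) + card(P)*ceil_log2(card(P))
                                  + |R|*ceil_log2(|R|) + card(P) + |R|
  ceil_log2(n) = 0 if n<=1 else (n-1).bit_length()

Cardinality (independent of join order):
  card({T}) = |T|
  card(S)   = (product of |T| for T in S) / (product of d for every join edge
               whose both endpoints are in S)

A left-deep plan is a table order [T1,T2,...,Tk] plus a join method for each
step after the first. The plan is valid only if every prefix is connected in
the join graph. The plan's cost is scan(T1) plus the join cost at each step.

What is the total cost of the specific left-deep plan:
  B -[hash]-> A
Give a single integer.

1420

step 1: scan B: cost=150, card=150
step 2: join A via hash
    card(P join A) = 150*80/(20) = 600
    cost = 150 + 2*80*7 + 150 = 1420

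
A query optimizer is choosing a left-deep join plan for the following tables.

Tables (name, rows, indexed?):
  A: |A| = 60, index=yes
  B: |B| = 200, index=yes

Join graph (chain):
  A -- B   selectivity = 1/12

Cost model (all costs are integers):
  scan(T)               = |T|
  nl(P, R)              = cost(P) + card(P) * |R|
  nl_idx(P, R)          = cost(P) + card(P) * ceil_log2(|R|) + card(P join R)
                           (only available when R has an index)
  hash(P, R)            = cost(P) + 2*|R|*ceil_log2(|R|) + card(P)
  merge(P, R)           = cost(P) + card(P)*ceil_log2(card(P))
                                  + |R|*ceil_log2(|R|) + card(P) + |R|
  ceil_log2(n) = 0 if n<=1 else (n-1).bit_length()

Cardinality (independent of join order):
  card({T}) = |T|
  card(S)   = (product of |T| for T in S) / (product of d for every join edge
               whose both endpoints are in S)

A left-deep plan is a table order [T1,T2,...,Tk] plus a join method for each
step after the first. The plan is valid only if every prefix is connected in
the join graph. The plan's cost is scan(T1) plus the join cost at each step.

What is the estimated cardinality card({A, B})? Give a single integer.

Tables in S: A(60), B(200)
Edges inside S: A-B(d=12)
numerator = 60 * 200 = 12000
denominator = 12 = 12
card(S) = 12000 / 12 = 1000

1000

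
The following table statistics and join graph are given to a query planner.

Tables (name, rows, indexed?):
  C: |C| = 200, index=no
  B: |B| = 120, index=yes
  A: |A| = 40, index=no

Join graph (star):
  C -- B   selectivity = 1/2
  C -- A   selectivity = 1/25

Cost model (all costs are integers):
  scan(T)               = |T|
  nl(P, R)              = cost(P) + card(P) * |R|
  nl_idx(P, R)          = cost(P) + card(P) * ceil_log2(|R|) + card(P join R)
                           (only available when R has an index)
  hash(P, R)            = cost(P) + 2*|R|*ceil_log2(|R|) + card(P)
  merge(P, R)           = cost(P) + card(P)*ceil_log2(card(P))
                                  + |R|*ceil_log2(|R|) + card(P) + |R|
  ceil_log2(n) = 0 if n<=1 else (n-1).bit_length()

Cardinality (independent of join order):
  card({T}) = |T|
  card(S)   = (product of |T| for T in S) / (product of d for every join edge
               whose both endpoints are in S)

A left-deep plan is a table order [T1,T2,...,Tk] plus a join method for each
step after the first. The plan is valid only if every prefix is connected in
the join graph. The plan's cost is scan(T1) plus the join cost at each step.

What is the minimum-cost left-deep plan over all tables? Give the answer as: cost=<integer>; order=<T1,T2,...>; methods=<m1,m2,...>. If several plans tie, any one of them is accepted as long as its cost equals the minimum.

Selinger DP (subsets sized 1..n):
  {C}: scan cost=200, card=200
  {B}: scan cost=120, card=120
  {A}: scan cost=40, card=40
  {BC}: card=12000; try (B,hash)→2080, (C,merge)→2880, (B,merge)→2960, (C,hash)→3440, (B,nl_idx)→13600, (C,nl)→24120 …(+1); best=2080 via (B,hash)
  {AC}: card=320; try (A,hash)→880, (C,merge)→2120, (A,merge)→2280, (C,hash)→3280, (C,nl)→8040, (A,nl)→8200; best=880 via (A,hash)
  {ABC}: card=19200; try (B,hash)→2880, (B,merge)→5040, (A,hash)→14560, (B,nl_idx)→22320, (B,nl)→39280, (A,merge)→182360 …(+1); best=2880 via (B,hash)

cost=2880; order=C,A,B; methods=hash,hash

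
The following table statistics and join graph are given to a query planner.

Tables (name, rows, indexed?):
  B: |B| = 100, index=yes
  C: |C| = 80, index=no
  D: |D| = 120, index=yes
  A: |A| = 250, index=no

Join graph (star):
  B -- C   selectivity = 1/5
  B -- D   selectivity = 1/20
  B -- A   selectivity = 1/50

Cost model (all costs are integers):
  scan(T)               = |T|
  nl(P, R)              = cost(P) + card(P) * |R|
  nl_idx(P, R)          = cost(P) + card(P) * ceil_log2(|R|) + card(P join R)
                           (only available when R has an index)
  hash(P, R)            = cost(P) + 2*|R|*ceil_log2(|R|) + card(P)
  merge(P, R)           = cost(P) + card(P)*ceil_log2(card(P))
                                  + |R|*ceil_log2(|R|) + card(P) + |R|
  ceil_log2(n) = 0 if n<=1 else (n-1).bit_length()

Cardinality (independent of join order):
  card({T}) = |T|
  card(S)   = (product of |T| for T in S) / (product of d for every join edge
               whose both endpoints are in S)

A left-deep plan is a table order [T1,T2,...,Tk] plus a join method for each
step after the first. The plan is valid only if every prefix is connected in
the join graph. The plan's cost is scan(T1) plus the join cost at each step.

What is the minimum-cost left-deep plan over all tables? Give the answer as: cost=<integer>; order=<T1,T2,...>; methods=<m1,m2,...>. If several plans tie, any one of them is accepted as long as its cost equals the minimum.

Selinger DP (subsets sized 1..n):
  {B}: scan cost=100, card=100
  {C}: scan cost=80, card=80
  {D}: scan cost=120, card=120
  {A}: scan cost=250, card=250
  {BC}: card=1600; try (C,hash)→1320, (B,merge)→1520, (C,merge)→1540, (B,hash)→1560, (B,nl_idx)→2240, (B,nl)→8080 …(+1); best=1320 via (C,hash)
  {BD}: card=600; try (D,nl_idx)→1400, (B,nl_idx)→1560, (B,hash)→1640, (D,merge)→1860, (D,hash)→1880, (B,merge)→1880 …(+2); best=1400 via (D,nl_idx)
  {AB}: card=500; try (B,hash)→1900, (B,nl_idx)→2500, (A,merge)→3150, (B,merge)→3300, (A,hash)→4200, (A,nl)→25100 …(+1); best=1900 via (B,hash)
  {BCD}: card=9600; try (C,hash)→3120, (D,hash)→4600, (C,merge)→8640, (D,merge)→21480, (D,nl_idx)→22120, (C,nl)→49400 …(+1); best=3120 via (C,hash)
  {ABC}: card=8000; try (C,hash)→3520, (A,hash)→6920, (C,merge)→7540, (A,merge)→22770, (C,nl)→41900, (A,nl)→401320; best=3520 via (C,hash)
  {ABD}: card=3000; try (D,hash)→4080, (A,hash)→6000, (D,merge)→7860, (D,nl_idx)→8400, (A,merge)→10250, (D,nl)→61900 …(+1); best=4080 via (D,hash)
  {ABCD}: card=48000; try (C,hash)→8200, (D,hash)→13200, (A,hash)→16720, (C,merge)→43720, (D,nl_idx)→107520, (D,merge)→116480 …(+4); best=8200 via (C,hash)

cost=8200; order=A,B,D,C; methods=hash,hash,hash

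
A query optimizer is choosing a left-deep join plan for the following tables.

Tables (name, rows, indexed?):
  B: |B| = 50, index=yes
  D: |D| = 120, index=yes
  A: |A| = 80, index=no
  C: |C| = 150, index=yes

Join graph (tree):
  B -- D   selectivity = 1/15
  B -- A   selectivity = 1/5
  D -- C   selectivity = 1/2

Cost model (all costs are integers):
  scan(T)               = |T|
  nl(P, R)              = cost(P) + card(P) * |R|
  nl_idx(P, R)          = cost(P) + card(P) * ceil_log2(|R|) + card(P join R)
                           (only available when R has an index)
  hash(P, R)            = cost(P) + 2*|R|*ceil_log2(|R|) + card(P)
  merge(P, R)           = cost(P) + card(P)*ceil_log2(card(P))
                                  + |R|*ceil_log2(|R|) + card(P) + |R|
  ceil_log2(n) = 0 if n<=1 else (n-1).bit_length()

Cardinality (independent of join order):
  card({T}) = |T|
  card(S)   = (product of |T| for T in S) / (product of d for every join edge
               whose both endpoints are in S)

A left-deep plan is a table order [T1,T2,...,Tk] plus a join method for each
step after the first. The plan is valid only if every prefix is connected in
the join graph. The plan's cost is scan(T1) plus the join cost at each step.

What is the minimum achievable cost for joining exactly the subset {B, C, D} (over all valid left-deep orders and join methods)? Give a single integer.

Selinger DP over subsets of {B,C,D}:
  {B}: scan cost=50, card=50
  {D}: scan cost=120, card=120
  {C}: scan cost=150, card=150
  {BD}: card=400; try (D,nl_idx)→800, (B,hash)→840, (B,nl_idx)→1240, (D,merge)→1360, (B,merge)→1430, (D,hash)→1780 …(+2); best=800 via (D,nl_idx)
  {CD}: card=9000; try (D,hash)→1980, (C,merge)→2430, (D,merge)→2460, (C,hash)→2640, (C,nl_idx)→10080, (D,nl_idx)→10200 …(+2); best=1980 via (D,hash)
  {BCD}: card=30000; try (C,hash)→3600, (C,merge)→6150, (B,hash)→11580, (C,nl_idx)→34000, (C,nl)→60800, (B,nl_idx)→85980 …(+2); best=3600 via (C,hash)

3600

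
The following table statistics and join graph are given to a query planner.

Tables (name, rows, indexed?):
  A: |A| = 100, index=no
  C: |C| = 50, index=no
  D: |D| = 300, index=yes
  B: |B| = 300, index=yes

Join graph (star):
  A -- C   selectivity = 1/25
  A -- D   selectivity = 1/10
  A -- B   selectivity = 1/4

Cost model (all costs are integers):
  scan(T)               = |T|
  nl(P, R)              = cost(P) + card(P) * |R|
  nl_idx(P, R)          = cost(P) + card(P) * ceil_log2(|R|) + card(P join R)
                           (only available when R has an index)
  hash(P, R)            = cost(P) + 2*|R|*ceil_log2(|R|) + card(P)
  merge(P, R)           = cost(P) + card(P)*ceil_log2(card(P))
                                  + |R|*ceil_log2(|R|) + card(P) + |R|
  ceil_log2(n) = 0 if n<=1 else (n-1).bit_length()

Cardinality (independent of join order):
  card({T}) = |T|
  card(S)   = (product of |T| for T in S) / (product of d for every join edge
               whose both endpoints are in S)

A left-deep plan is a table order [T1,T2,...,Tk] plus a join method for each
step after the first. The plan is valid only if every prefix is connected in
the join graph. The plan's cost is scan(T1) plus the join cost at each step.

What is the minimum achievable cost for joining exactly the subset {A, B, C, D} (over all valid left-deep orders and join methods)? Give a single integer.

17000

Selinger DP over subsets of {A,B,C,D}:
  {A}: scan cost=100, card=100
  {C}: scan cost=50, card=50
  {D}: scan cost=300, card=300
  {B}: scan cost=300, card=300
  {AC}: card=200; try (C,hash)→800, (A,merge)→1200, (C,merge)→1250, (A,hash)→1500, (A,nl)→5050, (C,nl)→5100; best=800 via (C,hash)
  {AD}: card=3000; try (A,hash)→2000, (D,merge)→3900, (D,nl_idx)→4000, (A,merge)→4100, (D,hash)→5600, (D,nl)→30100 …(+1); best=2000 via (A,hash)
  {AB}: card=7500; try (A,hash)→2000, (B,merge)→3900, (A,merge)→4100, (B,hash)→5600, (B,nl_idx)→8500, (B,nl)→30100 …(+1); best=2000 via (A,hash)
  {ACD}: card=6000; try (D,merge)→5600, (C,hash)→5600, (D,hash)→6400, (D,nl_idx)→8600, (C,merge)→41350, (D,nl)→60800 …(+1); best=5600 via (D,merge)
  {ABC}: card=15000; try (B,merge)→5600, (B,hash)→6400, (C,hash)→10100, (B,nl_idx)→17600, (B,nl)→60800, (C,merge)→107350 …(+1); best=5600 via (B,merge)
  {ABD}: card=225000; try (B,hash)→10400, (D,hash)→14900, (B,merge)→44000, (D,merge)→110000, (B,nl_idx)→254000, (D,nl_idx)→294500 …(+2); best=10400 via (B,hash)
  {ABCD}: card=450000; try (B,hash)→17000, (D,hash)→26000, (B,merge)→92600, (D,merge)→233600, (C,hash)→236000, (B,nl_idx)→509600 …(+5); best=17000 via (B,hash)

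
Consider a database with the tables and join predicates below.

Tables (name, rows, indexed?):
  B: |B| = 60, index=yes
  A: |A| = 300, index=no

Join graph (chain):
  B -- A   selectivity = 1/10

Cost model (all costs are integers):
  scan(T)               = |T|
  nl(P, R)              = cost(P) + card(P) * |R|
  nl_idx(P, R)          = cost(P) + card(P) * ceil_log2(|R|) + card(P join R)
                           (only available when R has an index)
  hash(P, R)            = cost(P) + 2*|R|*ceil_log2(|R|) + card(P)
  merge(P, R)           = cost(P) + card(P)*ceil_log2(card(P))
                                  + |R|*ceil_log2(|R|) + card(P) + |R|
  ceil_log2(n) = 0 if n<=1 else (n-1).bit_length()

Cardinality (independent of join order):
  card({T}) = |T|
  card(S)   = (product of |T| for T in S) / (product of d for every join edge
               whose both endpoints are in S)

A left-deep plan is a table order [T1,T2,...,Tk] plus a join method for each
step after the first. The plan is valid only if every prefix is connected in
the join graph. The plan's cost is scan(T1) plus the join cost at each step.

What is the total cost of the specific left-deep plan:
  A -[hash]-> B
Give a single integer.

1320

step 1: scan A: cost=300, card=300
step 2: join B via hash
    card(P join B) = 300*60/(10) = 1800
    cost = 300 + 2*60*6 + 300 = 1320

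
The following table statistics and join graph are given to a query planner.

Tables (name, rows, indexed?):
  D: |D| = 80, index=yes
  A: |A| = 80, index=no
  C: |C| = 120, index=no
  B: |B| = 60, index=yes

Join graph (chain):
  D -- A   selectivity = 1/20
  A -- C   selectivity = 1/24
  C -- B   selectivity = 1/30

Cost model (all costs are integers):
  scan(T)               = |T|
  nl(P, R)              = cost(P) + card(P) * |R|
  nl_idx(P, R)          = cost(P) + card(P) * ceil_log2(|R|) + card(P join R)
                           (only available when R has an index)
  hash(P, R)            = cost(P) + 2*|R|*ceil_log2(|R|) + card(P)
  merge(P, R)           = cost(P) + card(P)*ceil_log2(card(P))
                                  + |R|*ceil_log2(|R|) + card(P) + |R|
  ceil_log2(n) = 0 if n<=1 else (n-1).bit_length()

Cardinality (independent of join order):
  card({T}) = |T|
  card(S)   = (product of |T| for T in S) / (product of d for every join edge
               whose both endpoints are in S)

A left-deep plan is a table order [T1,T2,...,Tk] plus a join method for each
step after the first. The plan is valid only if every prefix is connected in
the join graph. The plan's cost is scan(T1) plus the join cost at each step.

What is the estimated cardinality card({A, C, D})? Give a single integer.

1600

Tables in S: A(80), C(120), D(80)
Edges inside S: D-A(d=20), A-C(d=24)
numerator = 80 * 120 * 80 = 768000
denominator = 20 * 24 = 480
card(S) = 768000 / 480 = 1600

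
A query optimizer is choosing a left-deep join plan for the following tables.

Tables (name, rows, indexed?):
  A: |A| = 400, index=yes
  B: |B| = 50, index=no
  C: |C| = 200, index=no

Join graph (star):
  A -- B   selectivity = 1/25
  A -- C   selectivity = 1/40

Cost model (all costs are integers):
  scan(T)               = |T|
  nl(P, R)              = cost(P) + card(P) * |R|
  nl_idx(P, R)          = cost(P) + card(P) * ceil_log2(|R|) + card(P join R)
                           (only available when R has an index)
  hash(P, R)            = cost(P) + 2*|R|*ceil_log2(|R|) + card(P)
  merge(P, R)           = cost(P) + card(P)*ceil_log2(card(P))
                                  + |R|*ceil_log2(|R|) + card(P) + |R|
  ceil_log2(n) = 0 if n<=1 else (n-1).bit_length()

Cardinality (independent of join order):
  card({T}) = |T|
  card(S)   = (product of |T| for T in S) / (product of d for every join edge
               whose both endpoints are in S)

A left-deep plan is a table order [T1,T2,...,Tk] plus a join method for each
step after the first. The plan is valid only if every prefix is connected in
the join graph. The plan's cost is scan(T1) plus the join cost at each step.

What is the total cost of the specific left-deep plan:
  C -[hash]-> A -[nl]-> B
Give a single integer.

step 1: scan C: cost=200, card=200
step 2: join A via hash
    card(P join A) = 200*400/(40) = 2000
    cost = 200 + 2*400*9 + 200 = 7600
step 3: join B via nl
    card(P join B) = 2000*50/(25) = 4000
    cost = 7600 + 2000*50 = 107600

107600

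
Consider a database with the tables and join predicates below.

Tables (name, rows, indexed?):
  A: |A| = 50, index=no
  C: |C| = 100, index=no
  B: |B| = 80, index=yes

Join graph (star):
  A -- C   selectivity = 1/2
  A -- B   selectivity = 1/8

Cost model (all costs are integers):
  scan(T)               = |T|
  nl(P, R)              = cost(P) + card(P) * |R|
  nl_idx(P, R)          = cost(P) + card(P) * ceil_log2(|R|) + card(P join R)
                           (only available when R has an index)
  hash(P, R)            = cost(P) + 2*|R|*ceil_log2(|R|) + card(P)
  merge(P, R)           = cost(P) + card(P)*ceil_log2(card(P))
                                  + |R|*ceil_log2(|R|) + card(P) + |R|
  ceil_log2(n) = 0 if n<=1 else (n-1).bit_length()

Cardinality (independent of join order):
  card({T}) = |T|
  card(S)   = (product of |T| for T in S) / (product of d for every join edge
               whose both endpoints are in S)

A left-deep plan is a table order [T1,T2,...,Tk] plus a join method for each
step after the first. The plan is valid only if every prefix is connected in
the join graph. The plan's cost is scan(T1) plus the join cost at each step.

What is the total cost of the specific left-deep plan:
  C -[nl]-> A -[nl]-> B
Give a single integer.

205100

step 1: scan C: cost=100, card=100
step 2: join A via nl
    card(P join A) = 100*50/(2) = 2500
    cost = 100 + 100*50 = 5100
step 3: join B via nl
    card(P join B) = 2500*80/(8) = 25000
    cost = 5100 + 2500*80 = 205100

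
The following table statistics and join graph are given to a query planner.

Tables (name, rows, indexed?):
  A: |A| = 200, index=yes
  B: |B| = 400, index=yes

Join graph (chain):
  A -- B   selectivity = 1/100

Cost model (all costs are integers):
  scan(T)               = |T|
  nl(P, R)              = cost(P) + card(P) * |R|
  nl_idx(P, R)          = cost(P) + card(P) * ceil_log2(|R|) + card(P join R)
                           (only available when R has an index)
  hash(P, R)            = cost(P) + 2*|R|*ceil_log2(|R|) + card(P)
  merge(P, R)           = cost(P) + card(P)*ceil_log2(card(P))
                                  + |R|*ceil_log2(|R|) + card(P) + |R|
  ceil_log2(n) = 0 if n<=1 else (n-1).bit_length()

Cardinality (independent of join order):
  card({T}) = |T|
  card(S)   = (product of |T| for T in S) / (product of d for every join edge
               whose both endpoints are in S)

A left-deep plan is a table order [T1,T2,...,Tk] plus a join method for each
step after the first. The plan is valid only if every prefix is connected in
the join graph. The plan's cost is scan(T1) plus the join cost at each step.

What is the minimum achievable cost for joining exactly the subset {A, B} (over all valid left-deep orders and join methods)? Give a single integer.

2800

Selinger DP over subsets of {A,B}:
  {A}: scan cost=200, card=200
  {B}: scan cost=400, card=400
  {AB}: card=800; try (B,nl_idx)→2800, (A,hash)→4000, (A,nl_idx)→4400, (B,merge)→6000, (A,merge)→6200, (B,hash)→7600 …(+2); best=2800 via (B,nl_idx)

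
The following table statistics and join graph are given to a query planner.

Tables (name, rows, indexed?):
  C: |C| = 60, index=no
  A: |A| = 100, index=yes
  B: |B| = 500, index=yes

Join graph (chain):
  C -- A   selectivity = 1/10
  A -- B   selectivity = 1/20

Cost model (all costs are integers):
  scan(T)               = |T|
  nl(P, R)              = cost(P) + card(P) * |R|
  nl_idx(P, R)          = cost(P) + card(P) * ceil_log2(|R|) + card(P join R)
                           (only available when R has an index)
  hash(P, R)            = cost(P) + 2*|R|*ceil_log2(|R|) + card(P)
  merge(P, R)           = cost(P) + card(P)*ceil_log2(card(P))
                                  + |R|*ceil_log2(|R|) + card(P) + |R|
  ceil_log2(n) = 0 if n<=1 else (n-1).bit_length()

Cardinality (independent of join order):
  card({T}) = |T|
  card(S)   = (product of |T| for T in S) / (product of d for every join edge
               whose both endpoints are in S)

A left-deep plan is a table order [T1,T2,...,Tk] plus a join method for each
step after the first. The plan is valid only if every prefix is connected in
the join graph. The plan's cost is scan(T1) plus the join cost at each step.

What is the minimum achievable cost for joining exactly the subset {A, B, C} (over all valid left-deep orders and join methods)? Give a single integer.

Selinger DP over subsets of {A,B,C}:
  {C}: scan cost=60, card=60
  {A}: scan cost=100, card=100
  {B}: scan cost=500, card=500
  {AC}: card=600; try (C,hash)→920, (A,nl_idx)→1080, (A,merge)→1280, (C,merge)→1320, (A,hash)→1520, (A,nl)→6060 …(+1); best=920 via (C,hash)
  {AB}: card=2500; try (A,hash)→2400, (B,nl_idx)→3500, (B,merge)→5900, (A,merge)→6300, (A,nl_idx)→6500, (B,hash)→9200 …(+2); best=2400 via (A,hash)
  {ABC}: card=15000; try (C,hash)→5620, (B,hash)→10520, (B,merge)→12520, (B,nl_idx)→21320, (C,merge)→35320, (C,nl)→152400 …(+1); best=5620 via (C,hash)

5620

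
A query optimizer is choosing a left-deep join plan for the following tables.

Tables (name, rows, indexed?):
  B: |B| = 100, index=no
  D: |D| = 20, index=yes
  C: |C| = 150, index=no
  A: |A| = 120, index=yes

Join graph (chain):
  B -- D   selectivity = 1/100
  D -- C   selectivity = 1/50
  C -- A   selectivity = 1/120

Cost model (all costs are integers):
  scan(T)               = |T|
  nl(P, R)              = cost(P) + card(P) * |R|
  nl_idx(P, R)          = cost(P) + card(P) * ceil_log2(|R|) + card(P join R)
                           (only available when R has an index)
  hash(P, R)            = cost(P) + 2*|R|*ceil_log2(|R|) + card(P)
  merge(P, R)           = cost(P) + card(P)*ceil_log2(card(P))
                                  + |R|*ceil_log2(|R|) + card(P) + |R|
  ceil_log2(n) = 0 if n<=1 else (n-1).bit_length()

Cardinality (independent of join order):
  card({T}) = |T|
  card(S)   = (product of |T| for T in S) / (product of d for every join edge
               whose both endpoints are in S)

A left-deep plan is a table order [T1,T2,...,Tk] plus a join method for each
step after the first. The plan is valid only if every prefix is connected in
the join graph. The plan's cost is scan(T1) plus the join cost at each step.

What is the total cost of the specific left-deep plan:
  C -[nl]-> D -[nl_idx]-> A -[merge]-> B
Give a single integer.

4850

step 1: scan C: cost=150, card=150
step 2: join D via nl
    card(P join D) = 150*20/(50) = 60
    cost = 150 + 150*20 = 3150
step 3: join A via nl_idx
    card(P join A) = 60*120/(120) = 60
    cost = 3150 + 60*7 + 60 = 3630
step 4: join B via merge
    card(P join B) = 60*100/(100) = 60
    cost = 3630 + 60*6 + 100*7 + 60 + 100 = 4850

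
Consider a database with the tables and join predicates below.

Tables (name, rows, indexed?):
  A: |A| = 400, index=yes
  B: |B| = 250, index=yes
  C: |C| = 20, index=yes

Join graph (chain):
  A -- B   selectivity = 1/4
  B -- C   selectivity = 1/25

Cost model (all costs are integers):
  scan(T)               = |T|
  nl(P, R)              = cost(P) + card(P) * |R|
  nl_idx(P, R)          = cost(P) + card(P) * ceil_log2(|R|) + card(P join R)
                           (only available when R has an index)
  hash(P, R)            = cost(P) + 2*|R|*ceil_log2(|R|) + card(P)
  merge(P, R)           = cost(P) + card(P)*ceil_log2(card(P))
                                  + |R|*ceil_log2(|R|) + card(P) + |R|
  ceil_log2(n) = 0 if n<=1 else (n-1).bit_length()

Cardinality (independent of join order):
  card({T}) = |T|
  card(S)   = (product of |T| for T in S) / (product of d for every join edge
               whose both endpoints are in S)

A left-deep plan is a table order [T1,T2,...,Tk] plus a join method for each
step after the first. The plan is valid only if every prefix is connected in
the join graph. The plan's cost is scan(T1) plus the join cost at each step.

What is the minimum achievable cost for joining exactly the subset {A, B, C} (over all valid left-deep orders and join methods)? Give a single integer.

Selinger DP over subsets of {A,B,C}:
  {A}: scan cost=400, card=400
  {B}: scan cost=250, card=250
  {C}: scan cost=20, card=20
  {AB}: card=25000; try (B,hash)→4800, (A,merge)→6500, (B,merge)→6650, (A,hash)→7700, (A,nl_idx)→27500, (B,nl_idx)→28600 …(+2); best=4800 via (B,hash)
  {BC}: card=200; try (B,nl_idx)→380, (C,hash)→700, (C,nl_idx)→1700, (B,merge)→2390, (C,merge)→2620, (B,hash)→4040 …(+2); best=380 via (B,nl_idx)
  {ABC}: card=20000; try (A,merge)→6180, (A,hash)→7780, (A,nl_idx)→22180, (C,hash)→30000, (A,nl)→80380, (C,nl_idx)→149800 …(+2); best=6180 via (A,merge)

6180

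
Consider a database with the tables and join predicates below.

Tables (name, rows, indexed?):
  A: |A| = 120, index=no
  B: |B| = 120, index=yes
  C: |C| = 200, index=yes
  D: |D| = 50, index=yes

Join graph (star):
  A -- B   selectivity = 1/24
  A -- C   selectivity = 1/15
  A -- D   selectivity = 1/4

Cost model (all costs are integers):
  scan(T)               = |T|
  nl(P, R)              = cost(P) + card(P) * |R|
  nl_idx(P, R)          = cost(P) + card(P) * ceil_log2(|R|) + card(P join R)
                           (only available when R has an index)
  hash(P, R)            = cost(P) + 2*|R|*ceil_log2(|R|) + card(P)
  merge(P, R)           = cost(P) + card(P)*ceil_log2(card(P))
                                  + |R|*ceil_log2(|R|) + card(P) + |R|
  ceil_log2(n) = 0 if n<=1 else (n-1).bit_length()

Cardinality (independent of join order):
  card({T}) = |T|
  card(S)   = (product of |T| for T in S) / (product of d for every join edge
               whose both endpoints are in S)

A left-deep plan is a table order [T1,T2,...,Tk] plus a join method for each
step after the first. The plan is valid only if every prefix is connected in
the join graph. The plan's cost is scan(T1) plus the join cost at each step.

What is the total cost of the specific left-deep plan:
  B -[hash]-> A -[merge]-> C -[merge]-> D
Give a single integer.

step 1: scan B: cost=120, card=120
step 2: join A via hash
    card(P join A) = 120*120/(24) = 600
    cost = 120 + 2*120*7 + 120 = 1920
step 3: join C via merge
    card(P join C) = 600*200/(15) = 8000
    cost = 1920 + 600*10 + 200*8 + 600 + 200 = 10320
step 4: join D via merge
    card(P join D) = 8000*50/(4) = 100000
    cost = 10320 + 8000*13 + 50*6 + 8000 + 50 = 122670

122670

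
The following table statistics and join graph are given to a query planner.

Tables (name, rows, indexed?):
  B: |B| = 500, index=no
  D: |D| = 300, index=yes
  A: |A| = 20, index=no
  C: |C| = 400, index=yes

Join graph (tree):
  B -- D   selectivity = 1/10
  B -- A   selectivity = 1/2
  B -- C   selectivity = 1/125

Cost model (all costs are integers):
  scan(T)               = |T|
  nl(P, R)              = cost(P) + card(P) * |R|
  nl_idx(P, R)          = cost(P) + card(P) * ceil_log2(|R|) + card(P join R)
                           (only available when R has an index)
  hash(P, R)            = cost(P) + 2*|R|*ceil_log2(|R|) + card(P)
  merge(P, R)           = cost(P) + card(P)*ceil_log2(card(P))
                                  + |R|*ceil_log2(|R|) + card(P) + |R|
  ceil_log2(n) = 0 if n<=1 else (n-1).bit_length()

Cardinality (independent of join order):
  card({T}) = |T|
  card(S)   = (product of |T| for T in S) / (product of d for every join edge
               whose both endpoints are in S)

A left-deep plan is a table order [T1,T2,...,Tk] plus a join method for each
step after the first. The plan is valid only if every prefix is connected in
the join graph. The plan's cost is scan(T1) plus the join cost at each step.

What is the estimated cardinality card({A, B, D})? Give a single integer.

Tables in S: A(20), B(500), D(300)
Edges inside S: B-D(d=10), B-A(d=2)
numerator = 20 * 500 * 300 = 3000000
denominator = 10 * 2 = 20
card(S) = 3000000 / 20 = 150000

150000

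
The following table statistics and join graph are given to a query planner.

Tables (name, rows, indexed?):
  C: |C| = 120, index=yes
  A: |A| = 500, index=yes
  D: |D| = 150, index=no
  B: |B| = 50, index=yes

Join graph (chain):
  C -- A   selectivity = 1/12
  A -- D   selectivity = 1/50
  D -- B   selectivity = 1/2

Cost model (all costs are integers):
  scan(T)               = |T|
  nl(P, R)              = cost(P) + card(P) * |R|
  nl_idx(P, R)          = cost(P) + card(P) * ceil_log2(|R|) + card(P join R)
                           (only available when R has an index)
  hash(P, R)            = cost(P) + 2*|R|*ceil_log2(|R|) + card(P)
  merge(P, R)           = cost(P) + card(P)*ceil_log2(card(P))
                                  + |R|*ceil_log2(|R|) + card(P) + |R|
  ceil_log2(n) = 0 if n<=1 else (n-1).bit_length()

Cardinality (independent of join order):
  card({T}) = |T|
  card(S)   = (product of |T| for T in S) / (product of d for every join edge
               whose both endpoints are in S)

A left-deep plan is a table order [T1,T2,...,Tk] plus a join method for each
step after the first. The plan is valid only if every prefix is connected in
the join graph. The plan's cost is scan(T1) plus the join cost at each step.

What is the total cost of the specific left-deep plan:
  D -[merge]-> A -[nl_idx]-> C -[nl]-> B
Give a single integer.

782000

step 1: scan D: cost=150, card=150
step 2: join A via merge
    card(P join A) = 150*500/(50) = 1500
    cost = 150 + 150*8 + 500*9 + 150 + 500 = 6500
step 3: join C via nl_idx
    card(P join C) = 1500*120/(12) = 15000
    cost = 6500 + 1500*7 + 15000 = 32000
step 4: join B via nl
    card(P join B) = 15000*50/(2) = 375000
    cost = 32000 + 15000*50 = 782000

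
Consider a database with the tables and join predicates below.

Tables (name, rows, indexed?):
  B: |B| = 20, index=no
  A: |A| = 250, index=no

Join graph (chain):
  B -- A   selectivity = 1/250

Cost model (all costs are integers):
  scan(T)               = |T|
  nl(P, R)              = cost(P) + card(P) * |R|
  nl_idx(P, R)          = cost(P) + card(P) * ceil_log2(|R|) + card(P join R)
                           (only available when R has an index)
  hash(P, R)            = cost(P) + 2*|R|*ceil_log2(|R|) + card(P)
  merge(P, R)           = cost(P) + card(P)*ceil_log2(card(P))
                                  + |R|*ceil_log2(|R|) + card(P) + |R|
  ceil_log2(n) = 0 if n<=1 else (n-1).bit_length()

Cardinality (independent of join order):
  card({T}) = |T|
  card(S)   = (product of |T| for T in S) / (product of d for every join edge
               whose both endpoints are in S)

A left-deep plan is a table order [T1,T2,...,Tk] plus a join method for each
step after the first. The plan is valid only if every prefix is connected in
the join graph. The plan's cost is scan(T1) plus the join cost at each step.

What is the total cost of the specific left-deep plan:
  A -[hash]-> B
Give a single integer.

700

step 1: scan A: cost=250, card=250
step 2: join B via hash
    card(P join B) = 250*20/(250) = 20
    cost = 250 + 2*20*5 + 250 = 700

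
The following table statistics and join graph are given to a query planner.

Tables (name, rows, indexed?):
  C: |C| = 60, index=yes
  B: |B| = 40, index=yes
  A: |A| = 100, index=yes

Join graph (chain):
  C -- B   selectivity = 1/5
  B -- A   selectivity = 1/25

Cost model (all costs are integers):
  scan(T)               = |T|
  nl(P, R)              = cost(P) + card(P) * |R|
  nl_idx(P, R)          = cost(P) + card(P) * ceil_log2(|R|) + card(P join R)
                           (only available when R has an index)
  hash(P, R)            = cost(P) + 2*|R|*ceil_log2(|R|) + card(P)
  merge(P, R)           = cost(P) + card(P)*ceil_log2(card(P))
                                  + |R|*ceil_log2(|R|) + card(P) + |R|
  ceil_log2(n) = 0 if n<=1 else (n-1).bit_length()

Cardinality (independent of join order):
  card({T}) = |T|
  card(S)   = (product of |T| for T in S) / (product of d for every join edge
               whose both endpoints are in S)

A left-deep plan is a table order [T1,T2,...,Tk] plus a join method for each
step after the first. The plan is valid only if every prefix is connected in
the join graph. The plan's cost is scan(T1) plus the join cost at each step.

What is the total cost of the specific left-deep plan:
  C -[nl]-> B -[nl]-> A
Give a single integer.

step 1: scan C: cost=60, card=60
step 2: join B via nl
    card(P join B) = 60*40/(5) = 480
    cost = 60 + 60*40 = 2460
step 3: join A via nl
    card(P join A) = 480*100/(25) = 1920
    cost = 2460 + 480*100 = 50460

50460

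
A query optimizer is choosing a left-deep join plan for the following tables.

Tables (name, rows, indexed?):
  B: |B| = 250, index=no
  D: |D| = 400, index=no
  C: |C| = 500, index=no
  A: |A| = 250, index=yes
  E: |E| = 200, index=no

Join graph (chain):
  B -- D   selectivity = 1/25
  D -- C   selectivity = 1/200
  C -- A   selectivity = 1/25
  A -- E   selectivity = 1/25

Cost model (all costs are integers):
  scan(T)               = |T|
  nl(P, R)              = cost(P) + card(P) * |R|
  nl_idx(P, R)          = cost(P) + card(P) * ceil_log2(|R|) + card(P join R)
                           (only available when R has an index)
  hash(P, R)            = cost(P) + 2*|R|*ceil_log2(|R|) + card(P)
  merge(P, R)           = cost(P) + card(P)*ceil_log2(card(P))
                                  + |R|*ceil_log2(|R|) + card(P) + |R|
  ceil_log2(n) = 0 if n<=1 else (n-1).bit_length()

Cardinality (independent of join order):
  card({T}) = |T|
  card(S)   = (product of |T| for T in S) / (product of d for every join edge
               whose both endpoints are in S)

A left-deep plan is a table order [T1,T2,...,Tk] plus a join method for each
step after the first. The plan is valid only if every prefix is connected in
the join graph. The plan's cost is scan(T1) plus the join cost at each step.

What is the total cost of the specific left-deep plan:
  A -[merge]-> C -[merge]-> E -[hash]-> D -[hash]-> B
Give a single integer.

step 1: scan A: cost=250, card=250
step 2: join C via merge
    card(P join C) = 250*500/(25) = 5000
    cost = 250 + 250*8 + 500*9 + 250 + 500 = 7500
step 3: join E via merge
    card(P join E) = 5000*200/(25) = 40000
    cost = 7500 + 5000*13 + 200*8 + 5000 + 200 = 79300
step 4: join D via hash
    card(P join D) = 40000*400/(200) = 80000
    cost = 79300 + 2*400*9 + 40000 = 126500
step 5: join B via hash
    card(P join B) = 80000*250/(25) = 800000
    cost = 126500 + 2*250*8 + 80000 = 210500

210500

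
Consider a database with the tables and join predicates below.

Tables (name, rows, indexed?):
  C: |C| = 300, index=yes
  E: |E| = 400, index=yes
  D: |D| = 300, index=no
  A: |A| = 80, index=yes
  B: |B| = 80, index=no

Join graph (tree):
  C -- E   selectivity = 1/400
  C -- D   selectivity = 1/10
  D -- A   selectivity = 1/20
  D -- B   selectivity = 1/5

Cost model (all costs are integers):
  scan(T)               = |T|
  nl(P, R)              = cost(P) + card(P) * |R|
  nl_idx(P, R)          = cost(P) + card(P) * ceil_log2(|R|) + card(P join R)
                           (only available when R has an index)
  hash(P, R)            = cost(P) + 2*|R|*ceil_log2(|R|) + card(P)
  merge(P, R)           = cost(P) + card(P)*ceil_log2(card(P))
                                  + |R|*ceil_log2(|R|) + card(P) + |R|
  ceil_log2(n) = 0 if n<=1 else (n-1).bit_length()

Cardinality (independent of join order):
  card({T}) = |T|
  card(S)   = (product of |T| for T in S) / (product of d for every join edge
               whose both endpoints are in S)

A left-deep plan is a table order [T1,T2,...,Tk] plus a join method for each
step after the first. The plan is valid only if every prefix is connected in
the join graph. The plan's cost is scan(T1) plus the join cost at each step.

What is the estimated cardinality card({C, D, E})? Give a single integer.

Tables in S: C(300), D(300), E(400)
Edges inside S: C-E(d=400), C-D(d=10)
numerator = 300 * 300 * 400 = 36000000
denominator = 400 * 10 = 4000
card(S) = 36000000 / 4000 = 9000

9000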